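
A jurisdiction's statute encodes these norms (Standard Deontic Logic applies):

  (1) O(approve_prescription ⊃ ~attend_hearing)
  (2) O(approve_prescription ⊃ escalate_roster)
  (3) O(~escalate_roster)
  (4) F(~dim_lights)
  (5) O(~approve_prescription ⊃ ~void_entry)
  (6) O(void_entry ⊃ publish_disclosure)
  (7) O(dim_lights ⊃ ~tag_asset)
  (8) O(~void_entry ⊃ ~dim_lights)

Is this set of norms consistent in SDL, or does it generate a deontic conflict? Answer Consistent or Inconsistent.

From premise 3 we have O(~escalate_roster).
Premise 2, O(approve_prescription ⊃ escalate_roster), contraposes to O(~escalate_roster ⊃ ~approve_prescription); with O(~escalate_roster) we get O(~approve_prescription).
With premise 5, O(~approve_prescription ⊃ ~void_entry), the K-axiom yields O(~void_entry).
Premise 8 is O(~void_entry ⊃ ~dim_lights); since O(~void_entry), deontic closure gives O(~dim_lights).
However, F(~dim_lights) at premise 4 amounts to O(dim_lights).
We now have both O(~dim_lights) and O(dim_lights) — dim_lights is simultaneously obligatory and forbidden, violating the D-axiom.

Inconsistent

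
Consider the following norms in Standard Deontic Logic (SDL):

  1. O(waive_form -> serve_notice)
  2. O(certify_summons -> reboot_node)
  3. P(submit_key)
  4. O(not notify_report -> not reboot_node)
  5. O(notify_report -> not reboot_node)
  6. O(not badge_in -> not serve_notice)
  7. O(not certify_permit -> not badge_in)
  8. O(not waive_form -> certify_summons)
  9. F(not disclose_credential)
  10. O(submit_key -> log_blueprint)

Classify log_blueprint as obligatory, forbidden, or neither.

Neither

Premise 10 is O(submit_key -> log_blueprint), but O(submit_key) is not derivable from the premises (the permission P(submit_key) asserts only not O(not submit_key), not O(submit_key)), so it does not yield O(log_blueprint).
No premise or chain of K-axiom applications forces O(log_blueprint), and none forces O(not log_blueprint). So log_blueprint is neither obligatory nor forbidden under these norms.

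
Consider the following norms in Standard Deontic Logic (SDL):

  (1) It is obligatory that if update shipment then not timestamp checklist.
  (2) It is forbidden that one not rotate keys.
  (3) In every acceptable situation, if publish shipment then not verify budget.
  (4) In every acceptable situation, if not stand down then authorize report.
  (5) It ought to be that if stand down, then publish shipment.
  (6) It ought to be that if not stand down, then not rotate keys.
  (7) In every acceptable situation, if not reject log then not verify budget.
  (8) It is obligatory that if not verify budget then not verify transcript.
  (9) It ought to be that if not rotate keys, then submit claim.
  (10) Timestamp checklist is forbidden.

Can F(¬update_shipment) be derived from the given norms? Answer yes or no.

Premise 1 is O(update_shipment → ¬timestamp_checklist); even if O(¬timestamp_checklist) held, inferring O(update_shipment) would be affirming the consequent — invalid.
No other premise forces O(update_shipment). An ideal world satisfying every premise can still have ¬update_shipment true, so F(¬update_shipment) is not derivable.

No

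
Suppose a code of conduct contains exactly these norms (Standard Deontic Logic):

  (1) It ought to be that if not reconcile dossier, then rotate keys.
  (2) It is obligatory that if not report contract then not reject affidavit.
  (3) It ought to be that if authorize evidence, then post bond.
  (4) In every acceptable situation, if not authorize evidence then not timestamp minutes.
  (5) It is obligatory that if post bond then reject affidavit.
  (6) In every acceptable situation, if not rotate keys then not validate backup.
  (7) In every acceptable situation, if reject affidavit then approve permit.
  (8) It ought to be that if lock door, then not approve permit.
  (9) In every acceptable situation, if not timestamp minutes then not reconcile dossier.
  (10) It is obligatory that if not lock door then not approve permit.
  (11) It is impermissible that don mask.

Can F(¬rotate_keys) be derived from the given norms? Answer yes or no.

Yes

By case analysis on ¬lock_door: premise 10 gives O(¬lock_door → ¬approve_permit) and premise 8 gives O(lock_door → ¬approve_permit), so O(¬approve_permit) either way.
Premise 7, O(reject_affidavit → approve_permit), contraposes to O(¬approve_permit → ¬reject_affidavit); with O(¬approve_permit) we get O(¬reject_affidavit).
Premise 5, O(post_bond → reject_affidavit), contraposes to O(¬reject_affidavit → ¬post_bond); with O(¬reject_affidavit) we get O(¬post_bond).
Premise 3 is O(authorize_evidence → post_bond); contrapositively O(¬post_bond → ¬authorize_evidence). Since O(¬post_bond) holds, K gives O(¬authorize_evidence).
From O(¬authorize_evidence) and premise 4, O(¬authorize_evidence → ¬timestamp_minutes), we obtain O(¬timestamp_minutes).
Applying K to premise 9 (O(¬timestamp_minutes → ¬reconcile_dossier)) and O(¬timestamp_minutes) yields O(¬reconcile_dossier).
From O(¬reconcile_dossier) and premise 1, O(¬reconcile_dossier → rotate_keys), we obtain O(rotate_keys).
Premises 2, 6, 11 do not contribute to this derivation.
So O(rotate_keys) holds, i.e. F(¬rotate_keys). The claim follows.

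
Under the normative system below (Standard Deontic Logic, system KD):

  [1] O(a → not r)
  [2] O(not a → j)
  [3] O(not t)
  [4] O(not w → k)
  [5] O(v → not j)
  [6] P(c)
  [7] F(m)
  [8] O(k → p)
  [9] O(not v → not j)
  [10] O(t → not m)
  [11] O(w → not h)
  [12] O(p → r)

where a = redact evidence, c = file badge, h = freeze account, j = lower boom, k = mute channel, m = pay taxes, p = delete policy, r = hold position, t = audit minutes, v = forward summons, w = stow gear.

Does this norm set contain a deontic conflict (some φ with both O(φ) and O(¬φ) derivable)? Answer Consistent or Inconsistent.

Consistent

Premise 10 is O(t → not m); even if O(not m) held, inferring O(t) would be affirming the consequent — invalid.
So O(t) is not derivable, and the apparent clash with O(not t) does not arise.
A world satisfying every obligation exists (e.g. a=true, c=false, h=false, j=false, k=false, m=false, p=false, r=false, t=false, v=false, w=true); no atom is both obligatory and forbidden, so the set is consistent.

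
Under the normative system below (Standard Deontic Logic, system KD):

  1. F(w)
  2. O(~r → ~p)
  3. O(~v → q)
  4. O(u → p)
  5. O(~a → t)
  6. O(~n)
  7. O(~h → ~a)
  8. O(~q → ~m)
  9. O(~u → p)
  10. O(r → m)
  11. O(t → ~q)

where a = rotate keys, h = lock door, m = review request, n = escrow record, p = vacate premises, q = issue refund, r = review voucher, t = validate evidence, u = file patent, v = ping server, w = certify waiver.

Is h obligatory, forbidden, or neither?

Obligatory

Premises 9 and 4 cover both cases: O(~u → p) and O(u → p). Since ~u ∨ u is a tautology, O(p) follows.
The contrapositive of premise 2 (O(~r → ~p)) is O(p → r), and O(p) is already established, so O(r).
Premise 10 is O(r → m); since O(r), deontic closure gives O(m).
Premise 8, O(~q → ~m), contraposes to O(m → q); with O(m) we get O(q).
Premise 11, O(t → ~q), contraposes to O(q → ~t); with O(q) we get O(~t).
Premise 5, O(~a → t), contraposes to O(~t → a); with O(~t) we get O(a).
Premise 7 is O(~h → ~a); contrapositively O(a → h). Since O(a) holds, K gives O(h).
Premises 1, 3, 6 do not contribute to this derivation.
Hence h is obligatory.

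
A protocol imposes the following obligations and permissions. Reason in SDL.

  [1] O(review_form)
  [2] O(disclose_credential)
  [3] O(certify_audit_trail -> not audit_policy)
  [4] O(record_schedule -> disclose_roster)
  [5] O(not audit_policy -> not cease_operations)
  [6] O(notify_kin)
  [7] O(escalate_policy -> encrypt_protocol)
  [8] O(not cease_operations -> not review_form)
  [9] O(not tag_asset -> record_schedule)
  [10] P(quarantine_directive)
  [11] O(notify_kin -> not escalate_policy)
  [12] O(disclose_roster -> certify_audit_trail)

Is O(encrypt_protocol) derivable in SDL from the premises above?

No

Premise 7 is O(escalate_policy -> encrypt_protocol), but O(escalate_policy) is not derivable from the premises, so it does not yield O(encrypt_protocol).
No other premise forces O(encrypt_protocol). An ideal world satisfying every premise can still have encrypt_protocol false, so O(encrypt_protocol) is not derivable.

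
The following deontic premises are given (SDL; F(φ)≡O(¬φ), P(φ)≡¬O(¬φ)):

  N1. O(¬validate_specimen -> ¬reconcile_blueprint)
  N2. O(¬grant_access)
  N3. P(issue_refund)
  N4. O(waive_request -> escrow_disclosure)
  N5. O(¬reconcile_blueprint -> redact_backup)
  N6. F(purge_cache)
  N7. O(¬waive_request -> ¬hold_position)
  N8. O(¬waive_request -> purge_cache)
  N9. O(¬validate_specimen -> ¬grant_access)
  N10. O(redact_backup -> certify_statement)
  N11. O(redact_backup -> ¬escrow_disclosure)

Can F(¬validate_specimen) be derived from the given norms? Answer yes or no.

Yes

Premise 6, F(purge_cache), is equivalent to O(¬purge_cache).
The contrapositive of premise 8 (O(¬waive_request -> purge_cache)) is O(¬purge_cache -> waive_request), and O(¬purge_cache) is already established, so O(waive_request).
With premise 4, O(waive_request -> escrow_disclosure), the K-axiom yields O(escrow_disclosure).
The contrapositive of premise 11 (O(redact_backup -> ¬escrow_disclosure)) is O(escrow_disclosure -> ¬redact_backup), and O(escrow_disclosure) is already established, so O(¬redact_backup).
Premise 5 is O(¬reconcile_blueprint -> redact_backup); contrapositively O(¬redact_backup -> reconcile_blueprint). Since O(¬redact_backup) holds, K gives O(reconcile_blueprint).
Premise 1, O(¬validate_specimen -> ¬reconcile_blueprint), contraposes to O(reconcile_blueprint -> validate_specimen); with O(reconcile_blueprint) we get O(validate_specimen).
Premises 2, 3, 7, 9, 10 do not contribute to this derivation.
So O(validate_specimen) holds, i.e. F(¬validate_specimen). The claim follows.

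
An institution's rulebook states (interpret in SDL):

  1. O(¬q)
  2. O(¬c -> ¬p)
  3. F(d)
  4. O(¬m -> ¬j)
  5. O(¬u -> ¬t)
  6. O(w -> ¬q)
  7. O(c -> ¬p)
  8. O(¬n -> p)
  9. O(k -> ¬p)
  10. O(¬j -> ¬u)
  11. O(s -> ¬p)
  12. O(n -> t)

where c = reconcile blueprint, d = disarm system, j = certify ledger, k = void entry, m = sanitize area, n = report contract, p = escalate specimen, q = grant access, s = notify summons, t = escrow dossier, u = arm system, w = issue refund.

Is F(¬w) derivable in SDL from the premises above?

No

Premise 6 is O(w -> ¬q); even if O(¬q) held, inferring O(w) would be affirming the consequent — invalid.
No other premise forces O(w). An ideal world satisfying every premise can still have ¬w true, so F(¬w) is not derivable.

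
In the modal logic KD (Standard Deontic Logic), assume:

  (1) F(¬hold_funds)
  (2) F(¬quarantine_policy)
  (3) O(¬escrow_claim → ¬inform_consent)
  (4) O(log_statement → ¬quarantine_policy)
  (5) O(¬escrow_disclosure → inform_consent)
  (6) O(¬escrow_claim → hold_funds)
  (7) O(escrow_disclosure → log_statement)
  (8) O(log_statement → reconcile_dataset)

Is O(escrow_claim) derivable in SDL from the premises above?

Premise 2, F(¬quarantine_policy), is equivalent to O(quarantine_policy).
Premise 4, O(log_statement → ¬quarantine_policy), contraposes to O(quarantine_policy → ¬log_statement); with O(quarantine_policy) we get O(¬log_statement).
The contrapositive of premise 7 (O(escrow_disclosure → log_statement)) is O(¬log_statement → ¬escrow_disclosure), and O(¬log_statement) is already established, so O(¬escrow_disclosure).
From O(¬escrow_disclosure) and premise 5, O(¬escrow_disclosure → inform_consent), we obtain O(inform_consent).
Premise 3 is O(¬escrow_claim → ¬inform_consent); contrapositively O(inform_consent → escrow_claim). Since O(inform_consent) holds, K gives O(escrow_claim).
Premises 1, 6, 8 do not contribute to this derivation.
So O(escrow_claim) follows.

Yes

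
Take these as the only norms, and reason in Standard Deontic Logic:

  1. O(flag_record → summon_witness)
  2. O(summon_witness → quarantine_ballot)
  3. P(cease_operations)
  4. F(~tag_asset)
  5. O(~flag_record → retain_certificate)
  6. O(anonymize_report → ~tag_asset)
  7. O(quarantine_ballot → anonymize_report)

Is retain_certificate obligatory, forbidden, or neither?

Obligatory

Premise 4, F(~tag_asset), is equivalent to O(tag_asset).
Premise 6, O(anonymize_report → ~tag_asset), contraposes to O(tag_asset → ~anonymize_report); with O(tag_asset) we get O(~anonymize_report).
Premise 7, O(quarantine_ballot → anonymize_report), contraposes to O(~anonymize_report → ~quarantine_ballot); with O(~anonymize_report) we get O(~quarantine_ballot).
Premise 2 is O(summon_witness → quarantine_ballot); contrapositively O(~quarantine_ballot → ~summon_witness). Since O(~quarantine_ballot) holds, K gives O(~summon_witness).
The contrapositive of premise 1 (O(flag_record → summon_witness)) is O(~summon_witness → ~flag_record), and O(~summon_witness) is already established, so O(~flag_record).
Premise 5 is O(~flag_record → retain_certificate); since O(~flag_record), deontic closure gives O(retain_certificate).
Premise 3 does not contribute to this derivation.
Hence retain_certificate is obligatory.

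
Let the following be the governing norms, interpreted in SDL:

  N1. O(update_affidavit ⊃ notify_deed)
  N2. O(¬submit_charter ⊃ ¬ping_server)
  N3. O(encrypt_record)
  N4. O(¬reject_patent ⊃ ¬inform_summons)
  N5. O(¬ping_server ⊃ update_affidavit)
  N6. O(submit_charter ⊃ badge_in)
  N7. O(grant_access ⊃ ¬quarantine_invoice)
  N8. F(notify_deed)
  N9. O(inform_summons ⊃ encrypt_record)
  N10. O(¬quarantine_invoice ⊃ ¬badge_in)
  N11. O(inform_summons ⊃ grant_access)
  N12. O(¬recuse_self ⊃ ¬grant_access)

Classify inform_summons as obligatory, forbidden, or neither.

Forbidden

F(notify_deed) at premise 8 means O(¬notify_deed).
Premise 1 is O(update_affidavit ⊃ notify_deed); contrapositively O(¬notify_deed ⊃ ¬update_affidavit). Since O(¬notify_deed) holds, K gives O(¬update_affidavit).
Premise 5, O(¬ping_server ⊃ update_affidavit), contraposes to O(¬update_affidavit ⊃ ping_server); with O(¬update_affidavit) we get O(ping_server).
The contrapositive of premise 2 (O(¬submit_charter ⊃ ¬ping_server)) is O(ping_server ⊃ submit_charter), and O(ping_server) is already established, so O(submit_charter).
From O(submit_charter) and premise 6, O(submit_charter ⊃ badge_in), we obtain O(badge_in).
Premise 10, O(¬quarantine_invoice ⊃ ¬badge_in), contraposes to O(badge_in ⊃ quarantine_invoice); with O(badge_in) we get O(quarantine_invoice).
The contrapositive of premise 7 (O(grant_access ⊃ ¬quarantine_invoice)) is O(quarantine_invoice ⊃ ¬grant_access), and O(quarantine_invoice) is already established, so O(¬grant_access).
Premise 11 is O(inform_summons ⊃ grant_access); contrapositively O(¬grant_access ⊃ ¬inform_summons). Since O(¬grant_access) holds, K gives O(¬inform_summons).
Premises 3, 4, 9, 12 do not contribute to this derivation.
Thus O(¬inform_summons), which is F(inform_summons): inform_summons is forbidden.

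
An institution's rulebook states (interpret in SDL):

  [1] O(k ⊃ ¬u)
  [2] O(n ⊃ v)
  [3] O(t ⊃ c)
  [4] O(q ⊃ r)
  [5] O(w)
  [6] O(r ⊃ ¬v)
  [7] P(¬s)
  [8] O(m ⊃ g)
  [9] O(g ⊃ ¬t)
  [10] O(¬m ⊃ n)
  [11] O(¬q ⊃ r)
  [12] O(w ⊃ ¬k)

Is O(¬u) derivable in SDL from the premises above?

No

Premise 1 is O(k ⊃ ¬u), but O(k) is not derivable from the premises, so it does not yield O(¬u).
No other premise forces O(¬u). An ideal world satisfying every premise can still have ¬u false, so O(¬u) is not derivable.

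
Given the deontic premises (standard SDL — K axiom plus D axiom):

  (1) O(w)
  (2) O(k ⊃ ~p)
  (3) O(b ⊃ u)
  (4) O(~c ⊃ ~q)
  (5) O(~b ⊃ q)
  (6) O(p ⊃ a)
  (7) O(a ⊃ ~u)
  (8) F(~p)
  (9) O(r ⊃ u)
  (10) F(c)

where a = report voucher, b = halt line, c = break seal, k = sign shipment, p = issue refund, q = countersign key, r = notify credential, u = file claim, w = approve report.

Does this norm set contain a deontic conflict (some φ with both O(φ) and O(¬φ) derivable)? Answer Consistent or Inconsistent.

Inconsistent

Premise 10, F(c), is equivalent to O(~c).
With premise 4, O(~c ⊃ ~q), the K-axiom yields O(~q).
Premise 5 is O(~b ⊃ q); contrapositively O(~q ⊃ b). Since O(~q) holds, K gives O(b).
Applying K to premise 3 (O(b ⊃ u)) and O(b) yields O(u).
Premise 7 is O(a ⊃ ~u); contrapositively O(u ⊃ ~a). Since O(u) holds, K gives O(~a).
The contrapositive of premise 6 (O(p ⊃ a)) is O(~a ⊃ ~p), and O(~a) is already established, so O(~p).
Yet premise 8 is F(~p), i.e. O(p).
We now have both O(~p) and O(p) — p is simultaneously obligatory and forbidden, violating the D-axiom.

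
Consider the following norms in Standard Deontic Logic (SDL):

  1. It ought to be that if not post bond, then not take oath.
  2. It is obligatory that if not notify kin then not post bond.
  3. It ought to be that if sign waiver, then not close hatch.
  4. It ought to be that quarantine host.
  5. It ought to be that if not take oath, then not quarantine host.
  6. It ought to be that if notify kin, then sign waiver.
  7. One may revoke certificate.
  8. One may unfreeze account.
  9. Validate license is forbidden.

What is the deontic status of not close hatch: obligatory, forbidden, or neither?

Premise 4 states O(quarantine_host) outright.
Premise 5 is O(¬take_oath → ¬quarantine_host); contrapositively O(quarantine_host → take_oath). Since O(quarantine_host) holds, K gives O(take_oath).
Premise 1 is O(¬post_bond → ¬take_oath); contrapositively O(take_oath → post_bond). Since O(take_oath) holds, K gives O(post_bond).
Premise 2 is O(¬notify_kin → ¬post_bond); contrapositively O(post_bond → notify_kin). Since O(post_bond) holds, K gives O(notify_kin).
Premise 6 is O(notify_kin → sign_waiver); since O(notify_kin), deontic closure gives O(sign_waiver).
Premise 3 is O(sign_waiver → ¬close_hatch); since O(sign_waiver), deontic closure gives O(¬close_hatch).
Premises 7, 8, 9 do not contribute to this derivation.
Hence ¬close_hatch is obligatory.

Obligatory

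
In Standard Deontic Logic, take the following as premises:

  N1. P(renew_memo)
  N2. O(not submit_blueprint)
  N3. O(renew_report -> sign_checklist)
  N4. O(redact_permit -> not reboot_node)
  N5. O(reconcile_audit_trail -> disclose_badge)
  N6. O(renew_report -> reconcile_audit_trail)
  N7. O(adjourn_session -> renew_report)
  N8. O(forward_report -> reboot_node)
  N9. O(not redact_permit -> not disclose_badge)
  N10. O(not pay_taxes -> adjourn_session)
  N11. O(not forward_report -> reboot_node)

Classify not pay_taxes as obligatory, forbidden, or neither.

By case analysis on not forward_report: premise 11 gives O(not forward_report -> reboot_node) and premise 8 gives O(forward_report -> reboot_node), so O(reboot_node) either way.
The contrapositive of premise 4 (O(redact_permit -> not reboot_node)) is O(reboot_node -> not redact_permit), and O(reboot_node) is already established, so O(not redact_permit).
Applying K to premise 9 (O(not redact_permit -> not disclose_badge)) and O(not redact_permit) yields O(not disclose_badge).
Premise 5, O(reconcile_audit_trail -> disclose_badge), contraposes to O(not disclose_badge -> not reconcile_audit_trail); with O(not disclose_badge) we get O(not reconcile_audit_trail).
Premise 6, O(renew_report -> reconcile_audit_trail), contraposes to O(not reconcile_audit_trail -> not renew_report); with O(not reconcile_audit_trail) we get O(not renew_report).
Premise 7, O(adjourn_session -> renew_report), contraposes to O(not renew_report -> not adjourn_session); with O(not renew_report) we get O(not adjourn_session).
Premise 10, O(not pay_taxes -> adjourn_session), contraposes to O(not adjourn_session -> pay_taxes); with O(not adjourn_session) we get O(pay_taxes).
Premises 1, 2, 3 do not contribute to this derivation.
Thus O(pay_taxes), which is F(not pay_taxes): not pay_taxes is forbidden.

Forbidden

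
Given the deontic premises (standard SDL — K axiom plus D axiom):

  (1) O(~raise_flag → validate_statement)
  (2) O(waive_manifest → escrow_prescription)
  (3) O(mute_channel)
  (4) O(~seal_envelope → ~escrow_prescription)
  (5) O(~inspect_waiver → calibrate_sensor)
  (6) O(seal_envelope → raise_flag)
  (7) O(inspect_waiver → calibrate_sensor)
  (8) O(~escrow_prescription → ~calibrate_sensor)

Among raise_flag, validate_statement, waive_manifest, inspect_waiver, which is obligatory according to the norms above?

By case analysis on inspect_waiver: premise 7 gives O(inspect_waiver → calibrate_sensor) and premise 5 gives O(~inspect_waiver → calibrate_sensor), so O(calibrate_sensor) either way.
Premise 8, O(~escrow_prescription → ~calibrate_sensor), contraposes to O(calibrate_sensor → escrow_prescription); with O(calibrate_sensor) we get O(escrow_prescription).
The contrapositive of premise 4 (O(~seal_envelope → ~escrow_prescription)) is O(escrow_prescription → seal_envelope), and O(escrow_prescription) is already established, so O(seal_envelope).
From O(seal_envelope) and premise 6, O(seal_envelope → raise_flag), we obtain O(raise_flag).
So O(raise_flag) holds — raise_flag is obligatory. None of the other listed options is made obligatory by any chain of premises.

raise_flag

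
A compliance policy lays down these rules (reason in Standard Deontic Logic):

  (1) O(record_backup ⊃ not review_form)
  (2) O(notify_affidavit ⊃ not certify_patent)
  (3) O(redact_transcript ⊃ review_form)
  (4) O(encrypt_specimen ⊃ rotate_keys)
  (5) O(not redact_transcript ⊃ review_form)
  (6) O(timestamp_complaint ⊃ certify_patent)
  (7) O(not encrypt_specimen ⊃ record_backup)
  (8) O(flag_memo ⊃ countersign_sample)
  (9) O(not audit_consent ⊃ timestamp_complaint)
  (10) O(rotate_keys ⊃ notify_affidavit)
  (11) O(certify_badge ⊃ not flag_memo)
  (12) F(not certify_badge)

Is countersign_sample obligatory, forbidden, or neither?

Premise 8 is O(flag_memo ⊃ countersign_sample), but O(flag_memo) is not derivable from the premises, so it does not yield O(countersign_sample).
No premise or chain of K-axiom applications forces O(countersign_sample), and none forces O(not countersign_sample). So countersign_sample is neither obligatory nor forbidden under these norms.

Neither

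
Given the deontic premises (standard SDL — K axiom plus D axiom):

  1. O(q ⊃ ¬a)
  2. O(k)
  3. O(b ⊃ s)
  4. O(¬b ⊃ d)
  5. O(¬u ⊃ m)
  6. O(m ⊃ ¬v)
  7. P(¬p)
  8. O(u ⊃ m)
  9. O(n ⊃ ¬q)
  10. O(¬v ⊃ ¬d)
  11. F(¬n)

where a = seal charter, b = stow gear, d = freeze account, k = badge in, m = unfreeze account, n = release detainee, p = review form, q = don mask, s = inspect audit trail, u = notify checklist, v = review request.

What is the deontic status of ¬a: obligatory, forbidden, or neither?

Premise 1 is O(q ⊃ ¬a), but O(q) is not derivable from the premises, so it does not yield O(¬a).
No premise or chain of K-axiom applications forces O(¬a), and none forces O(a). So ¬a is neither obligatory nor forbidden under these norms.

Neither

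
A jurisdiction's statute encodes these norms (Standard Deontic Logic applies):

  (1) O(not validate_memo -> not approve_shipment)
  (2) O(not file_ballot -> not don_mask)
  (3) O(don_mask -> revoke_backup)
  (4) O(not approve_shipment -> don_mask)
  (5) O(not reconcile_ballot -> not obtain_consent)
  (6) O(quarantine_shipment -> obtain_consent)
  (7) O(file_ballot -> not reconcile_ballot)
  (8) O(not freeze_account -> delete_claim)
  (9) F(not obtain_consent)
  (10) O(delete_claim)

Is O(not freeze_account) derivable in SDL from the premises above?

No

Premise 8 is O(not freeze_account -> delete_claim); even if O(delete_claim) held, inferring O(not freeze_account) would be affirming the consequent — invalid.
No other premise forces O(not freeze_account). An ideal world satisfying every premise can still have not freeze_account false, so O(not freeze_account) is not derivable.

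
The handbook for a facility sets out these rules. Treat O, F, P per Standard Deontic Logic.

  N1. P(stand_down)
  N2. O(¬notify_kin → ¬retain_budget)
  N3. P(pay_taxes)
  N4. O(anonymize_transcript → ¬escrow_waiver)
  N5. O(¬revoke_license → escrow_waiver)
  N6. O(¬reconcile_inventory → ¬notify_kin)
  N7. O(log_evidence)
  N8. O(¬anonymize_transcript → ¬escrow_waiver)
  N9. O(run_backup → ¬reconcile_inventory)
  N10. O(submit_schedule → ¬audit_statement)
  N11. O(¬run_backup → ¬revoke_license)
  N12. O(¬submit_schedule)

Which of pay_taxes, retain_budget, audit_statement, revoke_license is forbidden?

By case analysis on anonymize_transcript: premise 4 gives O(anonymize_transcript → ¬escrow_waiver) and premise 8 gives O(¬anonymize_transcript → ¬escrow_waiver), so O(¬escrow_waiver) either way.
The contrapositive of premise 5 (O(¬revoke_license → escrow_waiver)) is O(¬escrow_waiver → revoke_license), and O(¬escrow_waiver) is already established, so O(revoke_license).
Premise 11 is O(¬run_backup → ¬revoke_license); contrapositively O(revoke_license → run_backup). Since O(revoke_license) holds, K gives O(run_backup).
Premise 9 is O(run_backup → ¬reconcile_inventory); since O(run_backup), deontic closure gives O(¬reconcile_inventory).
With premise 6, O(¬reconcile_inventory → ¬notify_kin), the K-axiom yields O(¬notify_kin).
Premise 2 is O(¬notify_kin → ¬retain_budget); since O(¬notify_kin), deontic closure gives O(¬retain_budget).
So O(¬retain_budget) holds, i.e. retain_budget is forbidden. None of the other listed options is forbidden under the premises.

retain_budget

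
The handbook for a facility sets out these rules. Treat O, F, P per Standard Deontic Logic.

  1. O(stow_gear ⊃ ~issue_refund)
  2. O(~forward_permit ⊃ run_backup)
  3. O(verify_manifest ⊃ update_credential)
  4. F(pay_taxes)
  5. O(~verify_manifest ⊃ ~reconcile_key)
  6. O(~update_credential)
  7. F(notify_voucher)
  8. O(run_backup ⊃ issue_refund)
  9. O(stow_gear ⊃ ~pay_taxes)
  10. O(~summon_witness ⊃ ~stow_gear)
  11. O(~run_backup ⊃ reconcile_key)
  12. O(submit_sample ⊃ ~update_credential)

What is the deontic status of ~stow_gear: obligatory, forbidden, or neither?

From premise 6 we have O(~update_credential).
Premise 3, O(verify_manifest ⊃ update_credential), contraposes to O(~update_credential ⊃ ~verify_manifest); with O(~update_credential) we get O(~verify_manifest).
From O(~verify_manifest) and premise 5, O(~verify_manifest ⊃ ~reconcile_key), we obtain O(~reconcile_key).
The contrapositive of premise 11 (O(~run_backup ⊃ reconcile_key)) is O(~reconcile_key ⊃ run_backup), and O(~reconcile_key) is already established, so O(run_backup).
Applying K to premise 8 (O(run_backup ⊃ issue_refund)) and O(run_backup) yields O(issue_refund).
The contrapositive of premise 1 (O(stow_gear ⊃ ~issue_refund)) is O(issue_refund ⊃ ~stow_gear), and O(issue_refund) is already established, so O(~stow_gear).
Premises 2, 4, 7, 9, 10, 12 do not contribute to this derivation.
Hence ~stow_gear is obligatory.

Obligatory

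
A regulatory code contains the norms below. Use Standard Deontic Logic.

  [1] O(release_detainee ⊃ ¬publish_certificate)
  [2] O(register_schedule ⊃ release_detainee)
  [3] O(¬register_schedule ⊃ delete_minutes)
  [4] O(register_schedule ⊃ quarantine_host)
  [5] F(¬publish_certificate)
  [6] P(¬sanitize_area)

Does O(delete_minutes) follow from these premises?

Yes

Premise 5, F(¬publish_certificate), is equivalent to O(publish_certificate).
The contrapositive of premise 1 (O(release_detainee ⊃ ¬publish_certificate)) is O(publish_certificate ⊃ ¬release_detainee), and O(publish_certificate) is already established, so O(¬release_detainee).
The contrapositive of premise 2 (O(register_schedule ⊃ release_detainee)) is O(¬release_detainee ⊃ ¬register_schedule), and O(¬release_detainee) is already established, so O(¬register_schedule).
With premise 3, O(¬register_schedule ⊃ delete_minutes), the K-axiom yields O(delete_minutes).
Premises 4, 6 do not contribute to this derivation.
So O(delete_minutes) follows.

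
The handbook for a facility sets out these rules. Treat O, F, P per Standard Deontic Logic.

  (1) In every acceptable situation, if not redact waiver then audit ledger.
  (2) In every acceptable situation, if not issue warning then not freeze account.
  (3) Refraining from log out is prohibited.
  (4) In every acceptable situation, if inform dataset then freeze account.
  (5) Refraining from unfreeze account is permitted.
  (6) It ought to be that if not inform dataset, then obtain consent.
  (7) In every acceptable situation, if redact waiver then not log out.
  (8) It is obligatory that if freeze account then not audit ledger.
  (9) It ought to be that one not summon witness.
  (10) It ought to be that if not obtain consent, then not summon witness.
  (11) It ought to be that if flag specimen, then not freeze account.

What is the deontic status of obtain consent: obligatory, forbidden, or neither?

Premise 3, F(¬log_out), is equivalent to O(log_out).
Premise 7 is O(redact_waiver → ¬log_out); contrapositively O(log_out → ¬redact_waiver). Since O(log_out) holds, K gives O(¬redact_waiver).
Applying K to premise 1 (O(¬redact_waiver → audit_ledger)) and O(¬redact_waiver) yields O(audit_ledger).
Premise 8, O(freeze_account → ¬audit_ledger), contraposes to O(audit_ledger → ¬freeze_account); with O(audit_ledger) we get O(¬freeze_account).
The contrapositive of premise 4 (O(inform_dataset → freeze_account)) is O(¬freeze_account → ¬inform_dataset), and O(¬freeze_account) is already established, so O(¬inform_dataset).
Applying K to premise 6 (O(¬inform_dataset → obtain_consent)) and O(¬inform_dataset) yields O(obtain_consent).
Premises 2, 5, 9, 10, 11 do not contribute to this derivation.
Hence obtain_consent is obligatory.

Obligatory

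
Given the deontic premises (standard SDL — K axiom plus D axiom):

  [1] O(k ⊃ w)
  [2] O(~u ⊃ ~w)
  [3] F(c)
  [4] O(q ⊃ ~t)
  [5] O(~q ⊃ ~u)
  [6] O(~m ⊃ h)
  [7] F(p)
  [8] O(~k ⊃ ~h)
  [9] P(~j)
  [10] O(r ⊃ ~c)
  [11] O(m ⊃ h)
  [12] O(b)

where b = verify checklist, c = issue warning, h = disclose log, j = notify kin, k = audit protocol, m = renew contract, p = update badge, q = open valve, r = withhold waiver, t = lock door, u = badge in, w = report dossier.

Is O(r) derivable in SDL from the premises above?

No

Premise 10 is O(r ⊃ ~c); even if O(~c) held, inferring O(r) would be affirming the consequent — invalid.
No other premise forces O(r). An ideal world satisfying every premise can still have r false, so O(r) is not derivable.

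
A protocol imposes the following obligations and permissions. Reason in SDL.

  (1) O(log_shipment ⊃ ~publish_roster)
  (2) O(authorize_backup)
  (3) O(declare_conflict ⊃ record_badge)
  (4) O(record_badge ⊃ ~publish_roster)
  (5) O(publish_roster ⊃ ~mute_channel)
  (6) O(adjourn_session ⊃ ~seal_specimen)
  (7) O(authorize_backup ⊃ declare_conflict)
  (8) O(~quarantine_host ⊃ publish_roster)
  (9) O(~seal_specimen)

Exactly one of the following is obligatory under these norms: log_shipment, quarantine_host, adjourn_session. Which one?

quarantine_host

Premise 2 states O(authorize_backup) outright.
Applying K to premise 7 (O(authorize_backup ⊃ declare_conflict)) and O(authorize_backup) yields O(declare_conflict).
From O(declare_conflict) and premise 3, O(declare_conflict ⊃ record_badge), we obtain O(record_badge).
Applying K to premise 4 (O(record_badge ⊃ ~publish_roster)) and O(record_badge) yields O(~publish_roster).
Premise 8, O(~quarantine_host ⊃ publish_roster), contraposes to O(~publish_roster ⊃ quarantine_host); with O(~publish_roster) we get O(quarantine_host).
So O(quarantine_host) holds — quarantine_host is obligatory. None of the other listed options is made obligatory by any chain of premises.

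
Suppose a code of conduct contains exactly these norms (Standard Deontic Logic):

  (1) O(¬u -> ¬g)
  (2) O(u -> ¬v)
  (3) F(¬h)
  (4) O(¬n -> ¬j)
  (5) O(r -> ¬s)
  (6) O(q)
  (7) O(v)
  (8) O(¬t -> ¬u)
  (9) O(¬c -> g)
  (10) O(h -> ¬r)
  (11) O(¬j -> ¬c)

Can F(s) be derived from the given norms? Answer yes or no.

No

Premise 5 is O(r -> ¬s), but O(r) is not derivable from the premises, so it does not yield O(¬s).
No other premise forces O(¬s). An ideal world satisfying every premise can still have s true, so F(s) is not derivable.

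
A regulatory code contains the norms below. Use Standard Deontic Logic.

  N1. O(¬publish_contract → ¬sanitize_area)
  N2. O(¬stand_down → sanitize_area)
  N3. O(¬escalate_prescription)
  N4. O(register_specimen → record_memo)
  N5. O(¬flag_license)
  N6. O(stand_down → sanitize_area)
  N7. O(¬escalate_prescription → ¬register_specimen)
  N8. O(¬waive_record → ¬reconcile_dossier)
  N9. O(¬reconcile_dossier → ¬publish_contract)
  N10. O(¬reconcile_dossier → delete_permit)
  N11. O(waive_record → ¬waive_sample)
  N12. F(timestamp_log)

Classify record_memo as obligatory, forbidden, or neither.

Premise 4 is O(register_specimen → record_memo), but O(register_specimen) is not derivable from the premises, so it does not yield O(record_memo).
No premise or chain of K-axiom applications forces O(record_memo), and none forces O(¬record_memo). So record_memo is neither obligatory nor forbidden under these norms.

Neither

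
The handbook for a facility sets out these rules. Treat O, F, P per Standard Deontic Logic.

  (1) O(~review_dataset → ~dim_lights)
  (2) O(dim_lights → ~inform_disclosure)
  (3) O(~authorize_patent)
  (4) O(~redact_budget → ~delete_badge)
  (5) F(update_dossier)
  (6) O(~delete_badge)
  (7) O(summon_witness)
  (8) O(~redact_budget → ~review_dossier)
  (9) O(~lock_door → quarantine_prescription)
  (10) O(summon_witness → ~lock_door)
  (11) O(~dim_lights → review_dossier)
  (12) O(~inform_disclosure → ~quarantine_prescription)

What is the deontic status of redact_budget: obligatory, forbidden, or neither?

Obligatory

From premise 7 we have O(summon_witness).
Premise 10 is O(summon_witness → ~lock_door); since O(summon_witness), deontic closure gives O(~lock_door).
From O(~lock_door) and premise 9, O(~lock_door → quarantine_prescription), we obtain O(quarantine_prescription).
Premise 12, O(~inform_disclosure → ~quarantine_prescription), contraposes to O(quarantine_prescription → inform_disclosure); with O(quarantine_prescription) we get O(inform_disclosure).
Premise 2 is O(dim_lights → ~inform_disclosure); contrapositively O(inform_disclosure → ~dim_lights). Since O(inform_disclosure) holds, K gives O(~dim_lights).
With premise 11, O(~dim_lights → review_dossier), the K-axiom yields O(review_dossier).
Premise 8 is O(~redact_budget → ~review_dossier); contrapositively O(review_dossier → redact_budget). Since O(review_dossier) holds, K gives O(redact_budget).
Premises 1, 3, 4, 5, 6 do not contribute to this derivation.
Hence redact_budget is obligatory.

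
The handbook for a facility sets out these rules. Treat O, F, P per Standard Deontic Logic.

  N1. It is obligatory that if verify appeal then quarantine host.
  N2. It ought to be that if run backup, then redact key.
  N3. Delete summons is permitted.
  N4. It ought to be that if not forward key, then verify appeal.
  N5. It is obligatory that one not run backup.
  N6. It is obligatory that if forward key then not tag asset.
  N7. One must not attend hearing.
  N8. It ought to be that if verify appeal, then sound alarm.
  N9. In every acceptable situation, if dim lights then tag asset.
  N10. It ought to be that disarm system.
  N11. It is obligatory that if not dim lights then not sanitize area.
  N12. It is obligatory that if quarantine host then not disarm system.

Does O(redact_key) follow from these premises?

Premise 2 is O(run_backup → redact_key), but O(run_backup) is not derivable from the premises, so it does not yield O(redact_key).
No other premise forces O(redact_key). An ideal world satisfying every premise can still have redact_key false, so O(redact_key) is not derivable.

No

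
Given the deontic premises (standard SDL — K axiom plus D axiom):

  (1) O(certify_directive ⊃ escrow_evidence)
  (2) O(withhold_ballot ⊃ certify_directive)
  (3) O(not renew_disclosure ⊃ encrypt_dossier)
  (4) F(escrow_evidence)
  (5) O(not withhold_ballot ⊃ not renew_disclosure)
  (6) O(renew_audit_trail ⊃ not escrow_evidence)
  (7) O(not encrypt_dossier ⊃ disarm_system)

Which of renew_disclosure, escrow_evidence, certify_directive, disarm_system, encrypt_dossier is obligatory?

F(escrow_evidence) at premise 4 means O(not escrow_evidence).
Premise 1, O(certify_directive ⊃ escrow_evidence), contraposes to O(not escrow_evidence ⊃ not certify_directive); with O(not escrow_evidence) we get O(not certify_directive).
Premise 2 is O(withhold_ballot ⊃ certify_directive); contrapositively O(not certify_directive ⊃ not withhold_ballot). Since O(not certify_directive) holds, K gives O(not withhold_ballot).
With premise 5, O(not withhold_ballot ⊃ not renew_disclosure), the K-axiom yields O(not renew_disclosure).
Applying K to premise 3 (O(not renew_disclosure ⊃ encrypt_dossier)) and O(not renew_disclosure) yields O(encrypt_dossier).
So O(encrypt_dossier) holds — encrypt_dossier is obligatory. None of the other listed options is made obligatory by any chain of premises.

encrypt_dossier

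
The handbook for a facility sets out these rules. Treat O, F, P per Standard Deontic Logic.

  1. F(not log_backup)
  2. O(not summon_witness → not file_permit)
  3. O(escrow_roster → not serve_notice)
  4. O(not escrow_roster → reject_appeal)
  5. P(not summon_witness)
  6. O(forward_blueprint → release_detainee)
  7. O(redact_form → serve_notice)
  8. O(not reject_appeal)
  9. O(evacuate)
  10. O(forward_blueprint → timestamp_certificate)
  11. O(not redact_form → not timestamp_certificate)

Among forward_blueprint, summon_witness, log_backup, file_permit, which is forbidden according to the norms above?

From premise 8 we have O(not reject_appeal).
Premise 4 is O(not escrow_roster → reject_appeal); contrapositively O(not reject_appeal → escrow_roster). Since O(not reject_appeal) holds, K gives O(escrow_roster).
Applying K to premise 3 (O(escrow_roster → not serve_notice)) and O(escrow_roster) yields O(not serve_notice).
Premise 7 is O(redact_form → serve_notice); contrapositively O(not serve_notice → not redact_form). Since O(not serve_notice) holds, K gives O(not redact_form).
Applying K to premise 11 (O(not redact_form → not timestamp_certificate)) and O(not redact_form) yields O(not timestamp_certificate).
The contrapositive of premise 10 (O(forward_blueprint → timestamp_certificate)) is O(not timestamp_certificate → not forward_blueprint), and O(not timestamp_certificate) is already established, so O(not forward_blueprint).
So O(not forward_blueprint) holds, i.e. forward_blueprint is forbidden. None of the other listed options is forbidden under the premises.

forward_blueprint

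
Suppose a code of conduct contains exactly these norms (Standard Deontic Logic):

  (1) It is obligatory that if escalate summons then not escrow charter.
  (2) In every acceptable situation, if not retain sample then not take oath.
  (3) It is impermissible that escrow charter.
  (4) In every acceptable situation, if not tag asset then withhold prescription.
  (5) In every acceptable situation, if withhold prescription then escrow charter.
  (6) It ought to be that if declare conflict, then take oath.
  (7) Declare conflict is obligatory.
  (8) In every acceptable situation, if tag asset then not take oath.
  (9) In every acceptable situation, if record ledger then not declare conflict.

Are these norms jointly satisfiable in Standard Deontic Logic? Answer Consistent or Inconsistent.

Premise 3 is F(escrow_charter), i.e. O(¬escrow_charter).
The contrapositive of premise 5 (O(withhold_prescription → escrow_charter)) is O(¬escrow_charter → ¬withhold_prescription), and O(¬escrow_charter) is already established, so O(¬withhold_prescription).
Premise 4, O(¬tag_asset → withhold_prescription), contraposes to O(¬withhold_prescription → tag_asset); with O(¬withhold_prescription) we get O(tag_asset).
From O(tag_asset) and premise 8, O(tag_asset → ¬take_oath), we obtain O(¬take_oath).
The contrapositive of premise 6 (O(declare_conflict → take_oath)) is O(¬take_oath → ¬declare_conflict), and O(¬take_oath) is already established, so O(¬declare_conflict).
But premise 7 directly asserts O(declare_conflict).
We now have both O(¬declare_conflict) and O(declare_conflict) — declare_conflict is simultaneously obligatory and forbidden, violating the D-axiom.

Inconsistent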